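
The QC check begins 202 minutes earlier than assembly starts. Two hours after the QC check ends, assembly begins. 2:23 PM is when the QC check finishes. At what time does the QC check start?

Assembly starts at 2:23 PM + 120 min = 4:23 PM.
The QC check starts at 4:23 PM − 202 min = 1:01 PM.

1:01 PM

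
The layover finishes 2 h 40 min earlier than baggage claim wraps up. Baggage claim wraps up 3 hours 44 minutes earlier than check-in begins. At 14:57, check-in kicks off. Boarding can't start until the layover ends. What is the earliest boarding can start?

08:33

Baggage claim ends at 14:57 − 224 min = 11:13.
The layover ends at 11:13 − 160 min = 08:33.
Boarding is bounded by the layover, so the earliest it can start is 08:33.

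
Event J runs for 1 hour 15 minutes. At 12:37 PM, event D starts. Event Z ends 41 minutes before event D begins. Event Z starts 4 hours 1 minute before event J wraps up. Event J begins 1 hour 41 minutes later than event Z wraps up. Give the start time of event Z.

10:51 AM

Event Z ends at 12:37 PM − 41 min = 11:56 AM.
Event J starts at 11:56 AM + 101 min = 1:37 PM.
Event J ends at 1:37 PM + 75 min = 2:52 PM.
Event Z starts at 2:52 PM − 241 min = 10:51 AM.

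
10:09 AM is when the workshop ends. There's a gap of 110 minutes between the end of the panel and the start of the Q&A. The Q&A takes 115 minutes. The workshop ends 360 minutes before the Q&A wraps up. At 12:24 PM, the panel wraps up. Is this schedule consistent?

The Q&A starts at 12:24 PM + 110 min = 2:14 PM.
The Q&A ends at 2:14 PM + 115 min = 4:09 PM.
The workshop ends at 4:09 PM − 360 min = 10:09 AM.
That matches the stated 10:09 AM, so the schedule is consistent.

Yes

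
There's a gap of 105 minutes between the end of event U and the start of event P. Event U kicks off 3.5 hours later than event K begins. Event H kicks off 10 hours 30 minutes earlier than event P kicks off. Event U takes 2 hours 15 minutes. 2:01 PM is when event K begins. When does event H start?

11:01 AM

Event U starts at 2:01 PM + 210 min = 5:31 PM.
Event U ends at 5:31 PM + 135 min = 7:46 PM.
Event P starts at 7:46 PM + 105 min = 9:31 PM.
Event H starts at 9:31 PM − 630 min = 11:01 AM.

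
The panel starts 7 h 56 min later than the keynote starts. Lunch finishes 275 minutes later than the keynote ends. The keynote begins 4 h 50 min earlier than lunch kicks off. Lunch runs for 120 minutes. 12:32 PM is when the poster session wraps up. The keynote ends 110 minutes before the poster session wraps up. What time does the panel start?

4:23 PM

The keynote ends at 12:32 PM − 110 min = 10:42 AM.
Lunch ends at 10:42 AM + 275 min = 3:17 PM.
Lunch starts at 3:17 PM − 120 min = 1:17 PM.
The keynote starts at 1:17 PM − 290 min = 8:27 AM.
The panel starts at 8:27 AM + 476 min = 4:23 PM.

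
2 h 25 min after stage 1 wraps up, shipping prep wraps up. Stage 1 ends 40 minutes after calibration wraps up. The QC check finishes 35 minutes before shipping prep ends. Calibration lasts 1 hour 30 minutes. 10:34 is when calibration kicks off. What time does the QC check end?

Calibration ends at 10:34 + 90 min = 12:04.
Stage 1 ends at 12:04 + 40 min = 12:44.
Shipping prep ends at 12:44 + 145 min = 15:09.
The QC check ends at 15:09 − 35 min = 14:34.

14:34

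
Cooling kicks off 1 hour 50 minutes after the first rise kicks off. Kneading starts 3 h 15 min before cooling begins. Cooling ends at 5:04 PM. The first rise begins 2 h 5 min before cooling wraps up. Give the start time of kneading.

The first rise starts at 5:04 PM − 125 min = 2:59 PM.
Cooling starts at 2:59 PM + 110 min = 4:49 PM.
Kneading starts at 4:49 PM − 195 min = 1:34 PM.

1:34 PM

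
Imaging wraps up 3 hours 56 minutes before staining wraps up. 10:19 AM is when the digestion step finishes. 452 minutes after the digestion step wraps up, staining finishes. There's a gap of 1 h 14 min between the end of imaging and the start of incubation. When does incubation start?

3:09 PM

Staining ends at 10:19 AM + 452 min = 5:51 PM.
Imaging ends at 5:51 PM − 236 min = 1:55 PM.
Incubation starts at 1:55 PM + 74 min = 3:09 PM.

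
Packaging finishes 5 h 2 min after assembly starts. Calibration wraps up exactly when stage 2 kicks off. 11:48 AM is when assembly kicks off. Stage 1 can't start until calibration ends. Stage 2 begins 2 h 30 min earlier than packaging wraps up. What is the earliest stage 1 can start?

Packaging ends at 11:48 AM + 302 min = 4:50 PM.
Stage 2 starts at 4:50 PM − 150 min = 2:20 PM.
So calibration ends at 2:20 PM.
Stage 1 is bounded by calibration, so the earliest it can start is 2:20 PM.

2:20 PM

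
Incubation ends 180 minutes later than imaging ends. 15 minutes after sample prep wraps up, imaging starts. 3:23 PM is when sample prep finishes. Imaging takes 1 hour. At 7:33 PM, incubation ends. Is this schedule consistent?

No

Imaging starts at 3:23 PM + 15 min = 3:38 PM.
Imaging ends at 3:38 PM + 60 min = 4:38 PM.
Incubation ends at 4:38 PM + 180 min = 7:38 PM.
But incubation is also said to end at 7:33 PM — a 5-minute conflict.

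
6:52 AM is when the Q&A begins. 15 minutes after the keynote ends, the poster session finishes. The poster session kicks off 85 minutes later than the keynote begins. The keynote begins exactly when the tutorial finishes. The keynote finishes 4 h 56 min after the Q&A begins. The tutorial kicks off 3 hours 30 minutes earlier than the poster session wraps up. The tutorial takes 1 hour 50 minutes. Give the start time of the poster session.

The keynote ends at 6:52 AM + 296 min = 11:48 AM.
The poster session ends at 11:48 AM + 15 min = 12:03 PM.
The tutorial starts at 12:03 PM − 210 min = 8:33 AM.
The tutorial ends at 8:33 AM + 110 min = 10:23 AM.
So the keynote starts at 10:23 AM.
The poster session starts at 10:23 AM + 85 min = 11:48 AM.

11:48 AM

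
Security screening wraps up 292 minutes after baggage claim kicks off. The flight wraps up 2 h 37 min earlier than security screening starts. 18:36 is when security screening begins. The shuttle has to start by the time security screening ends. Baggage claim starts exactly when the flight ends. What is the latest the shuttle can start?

20:51

The flight ends at 18:36 − 157 min = 15:59.
So baggage claim starts at 15:59.
Security screening ends at 15:59 + 292 min = 20:51.
The shuttle is bounded by security screening, so the latest it can start is 20:51.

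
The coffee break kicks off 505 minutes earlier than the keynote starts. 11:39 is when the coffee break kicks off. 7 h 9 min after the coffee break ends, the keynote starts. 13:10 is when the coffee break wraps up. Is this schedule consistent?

No

The keynote starts at 13:10 + 429 min = 20:19.
The coffee break starts at 20:19 − 505 min = 11:54.
But the coffee break is also said to start at 11:39 — a 15-minute conflict.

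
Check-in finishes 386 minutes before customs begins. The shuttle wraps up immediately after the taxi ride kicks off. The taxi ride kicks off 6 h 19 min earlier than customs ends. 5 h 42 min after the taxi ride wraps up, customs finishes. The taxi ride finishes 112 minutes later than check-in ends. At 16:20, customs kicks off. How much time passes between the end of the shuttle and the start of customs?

5 hours 11 minutes

Check-in ends at 16:20 − 386 min = 09:54.
The taxi ride ends at 09:54 + 112 min = 11:46.
Customs ends at 11:46 + 342 min = 17:28.
The taxi ride starts at 17:28 − 379 min = 11:09.
So the shuttle ends at 11:09.
From 11:09 to 16:20 is 5 hours 11 minutes.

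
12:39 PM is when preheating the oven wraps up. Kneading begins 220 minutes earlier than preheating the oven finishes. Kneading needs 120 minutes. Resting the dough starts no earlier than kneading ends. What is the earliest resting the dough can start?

10:59 AM

Kneading starts at 12:39 PM − 220 min = 8:59 AM.
Kneading ends at 8:59 AM + 120 min = 10:59 AM.
Resting the dough is bounded by kneading, so the earliest it can start is 10:59 AM.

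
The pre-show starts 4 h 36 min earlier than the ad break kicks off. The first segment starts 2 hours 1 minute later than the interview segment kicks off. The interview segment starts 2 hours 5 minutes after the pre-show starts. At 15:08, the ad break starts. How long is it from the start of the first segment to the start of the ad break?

The pre-show starts at 15:08 − 276 min = 10:32.
The interview segment starts at 10:32 + 125 min = 12:37.
The first segment starts at 12:37 + 121 min = 14:38.
From 14:38 to 15:08 is 0.5 hours.

0.5 hours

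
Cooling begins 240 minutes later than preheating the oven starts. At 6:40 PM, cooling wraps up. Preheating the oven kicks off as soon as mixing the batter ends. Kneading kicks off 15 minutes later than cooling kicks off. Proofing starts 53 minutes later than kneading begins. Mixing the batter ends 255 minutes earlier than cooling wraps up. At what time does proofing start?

Mixing the batter ends at 6:40 PM − 255 min = 2:25 PM.
So preheating the oven starts at 2:25 PM.
Cooling starts at 2:25 PM + 240 min = 6:25 PM.
Kneading starts at 6:25 PM + 15 min = 6:40 PM.
Proofing starts at 6:40 PM + 53 min = 7:33 PM.

7:33 PM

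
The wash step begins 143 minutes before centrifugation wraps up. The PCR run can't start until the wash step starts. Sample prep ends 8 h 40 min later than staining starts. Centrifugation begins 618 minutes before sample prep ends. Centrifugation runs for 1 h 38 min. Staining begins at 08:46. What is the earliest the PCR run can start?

06:23

Sample prep ends at 08:46 + 520 min = 17:26.
Centrifugation starts at 17:26 − 618 min = 07:08.
Centrifugation ends at 07:08 + 98 min = 08:46.
The wash step starts at 08:46 − 143 min = 06:23.
The PCR run is bounded by the wash step, so the earliest it can start is 06:23.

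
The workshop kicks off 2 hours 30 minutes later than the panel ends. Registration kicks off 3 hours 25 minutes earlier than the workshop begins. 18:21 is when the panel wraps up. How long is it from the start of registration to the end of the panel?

The workshop starts at 18:21 + 150 min = 20:51.
Registration starts at 20:51 − 205 min = 17:26.
From 17:26 to 18:21 is 55 minutes.

55 minutes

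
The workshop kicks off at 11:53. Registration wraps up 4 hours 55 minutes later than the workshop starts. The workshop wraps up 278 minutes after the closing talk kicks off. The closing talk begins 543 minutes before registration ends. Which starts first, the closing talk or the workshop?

Registration ends at 11:53 + 295 min = 16:48.
The closing talk starts at 16:48 − 543 min = 07:45.
The closing talk starts at 07:45 and the workshop starts at 11:53, so the closing talk is first.

the closing talk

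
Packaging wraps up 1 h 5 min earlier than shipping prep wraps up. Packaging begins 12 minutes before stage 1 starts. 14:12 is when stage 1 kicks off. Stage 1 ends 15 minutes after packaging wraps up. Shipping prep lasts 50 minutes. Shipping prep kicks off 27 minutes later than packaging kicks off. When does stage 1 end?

Packaging starts at 14:12 − 12 min = 14:00.
Shipping prep starts at 14:00 + 27 min = 14:27.
Shipping prep ends at 14:27 + 50 min = 15:17.
Packaging ends at 15:17 − 65 min = 14:12.
Stage 1 ends at 14:12 + 15 min = 14:27.

14:27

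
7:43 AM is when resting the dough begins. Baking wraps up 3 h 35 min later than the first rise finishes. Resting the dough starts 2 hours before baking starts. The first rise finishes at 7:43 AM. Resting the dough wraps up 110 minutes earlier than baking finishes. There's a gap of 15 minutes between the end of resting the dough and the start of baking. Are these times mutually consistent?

Yes

Baking ends at 7:43 AM + 215 min = 11:18 AM.
Resting the dough ends at 11:18 AM − 110 min = 9:28 AM.
Baking starts at 9:28 AM + 15 min = 9:43 AM.
Resting the dough starts at 9:43 AM − 120 min = 7:43 AM.
That matches the stated 7:43 AM, so the schedule is consistent.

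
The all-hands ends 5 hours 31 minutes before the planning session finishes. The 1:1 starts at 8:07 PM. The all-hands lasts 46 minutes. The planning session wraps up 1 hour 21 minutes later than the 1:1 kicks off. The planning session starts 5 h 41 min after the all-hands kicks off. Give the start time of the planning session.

The planning session ends at 8:07 PM + 81 min = 9:28 PM.
The all-hands ends at 9:28 PM − 331 min = 3:57 PM.
The all-hands starts at 3:57 PM − 46 min = 3:11 PM.
The planning session starts at 3:11 PM + 341 min = 8:52 PM.

8:52 PM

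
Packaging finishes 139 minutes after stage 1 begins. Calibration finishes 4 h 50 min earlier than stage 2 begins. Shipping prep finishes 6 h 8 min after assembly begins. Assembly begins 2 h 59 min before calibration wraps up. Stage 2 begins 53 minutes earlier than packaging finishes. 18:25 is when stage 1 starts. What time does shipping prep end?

18:10

Packaging ends at 18:25 + 139 min = 20:44.
Stage 2 starts at 20:44 − 53 min = 19:51.
Calibration ends at 19:51 − 290 min = 15:01.
Assembly starts at 15:01 − 179 min = 12:02.
Shipping prep ends at 12:02 + 368 min = 18:10.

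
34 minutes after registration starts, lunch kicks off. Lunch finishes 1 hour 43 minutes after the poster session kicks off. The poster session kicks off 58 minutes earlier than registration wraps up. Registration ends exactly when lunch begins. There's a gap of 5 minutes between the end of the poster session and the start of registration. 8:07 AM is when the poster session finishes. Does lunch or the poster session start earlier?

Registration starts at 8:07 AM + 5 min = 8:12 AM.
Lunch starts at 8:12 AM + 34 min = 8:46 AM.
So registration ends at 8:46 AM.
The poster session starts at 8:46 AM − 58 min = 7:48 AM.
Lunch starts at 8:46 AM and the poster session starts at 7:48 AM, so the poster session is first.

the poster session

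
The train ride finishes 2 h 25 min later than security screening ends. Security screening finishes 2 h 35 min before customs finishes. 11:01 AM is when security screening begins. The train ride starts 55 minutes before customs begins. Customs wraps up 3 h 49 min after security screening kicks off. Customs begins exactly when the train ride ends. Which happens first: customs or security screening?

security screening

Customs ends at 11:01 AM + 229 min = 2:50 PM.
Security screening ends at 2:50 PM − 155 min = 12:15 PM.
The train ride ends at 12:15 PM + 145 min = 2:40 PM.
So customs starts at 2:40 PM.
Customs starts at 2:40 PM and security screening starts at 11:01 AM, so security screening is first.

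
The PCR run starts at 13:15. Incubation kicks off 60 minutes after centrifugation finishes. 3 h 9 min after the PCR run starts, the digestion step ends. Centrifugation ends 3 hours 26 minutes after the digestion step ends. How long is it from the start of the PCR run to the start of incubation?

The digestion step ends at 13:15 + 189 min = 16:24.
Centrifugation ends at 16:24 + 206 min = 19:50.
Incubation starts at 19:50 + 60 min = 20:50.
From 13:15 to 20:50 is 7 h 35 min.

7 h 35 min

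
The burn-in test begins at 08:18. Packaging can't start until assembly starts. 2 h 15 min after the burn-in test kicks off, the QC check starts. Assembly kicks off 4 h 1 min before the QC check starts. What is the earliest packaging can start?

06:32

The QC check starts at 08:18 + 135 min = 10:33.
Assembly starts at 10:33 − 241 min = 06:32.
Packaging is bounded by assembly, so the earliest it can start is 06:32.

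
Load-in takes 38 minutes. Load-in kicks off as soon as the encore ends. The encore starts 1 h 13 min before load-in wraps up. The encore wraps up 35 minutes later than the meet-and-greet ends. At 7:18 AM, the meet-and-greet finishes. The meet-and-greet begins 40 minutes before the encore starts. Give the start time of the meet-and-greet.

6:38 AM

The encore ends at 7:18 AM + 35 min = 7:53 AM.
So load-in starts at 7:53 AM.
Load-in ends at 7:53 AM + 38 min = 8:31 AM.
The encore starts at 8:31 AM − 73 min = 7:18 AM.
The meet-and-greet starts at 7:18 AM − 40 min = 6:38 AM.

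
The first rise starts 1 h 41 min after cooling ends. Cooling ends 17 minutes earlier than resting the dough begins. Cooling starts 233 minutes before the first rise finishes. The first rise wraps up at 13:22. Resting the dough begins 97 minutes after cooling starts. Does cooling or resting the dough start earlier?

Cooling starts at 13:22 − 233 min = 09:29.
Resting the dough starts at 09:29 + 97 min = 11:06.
Cooling starts at 09:29 and resting the dough starts at 11:06, so cooling is first.

cooling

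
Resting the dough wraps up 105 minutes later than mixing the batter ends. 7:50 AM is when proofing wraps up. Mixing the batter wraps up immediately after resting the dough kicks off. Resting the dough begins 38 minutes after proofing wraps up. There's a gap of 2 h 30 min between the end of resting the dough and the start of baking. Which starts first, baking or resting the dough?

resting the dough

Resting the dough starts at 7:50 AM + 38 min = 8:28 AM.
So mixing the batter ends at 8:28 AM.
Resting the dough ends at 8:28 AM + 105 min = 10:13 AM.
Baking starts at 10:13 AM + 150 min = 12:43 PM.
Baking starts at 12:43 PM and resting the dough starts at 8:28 AM, so resting the dough is first.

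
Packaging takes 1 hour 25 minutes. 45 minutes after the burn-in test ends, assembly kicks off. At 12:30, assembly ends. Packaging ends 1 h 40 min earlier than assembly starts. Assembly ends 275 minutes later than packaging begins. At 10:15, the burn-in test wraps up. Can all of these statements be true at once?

Yes

Assembly starts at 10:15 + 45 min = 11:00.
Packaging ends at 11:00 − 100 min = 09:20.
Packaging starts at 09:20 − 85 min = 07:55.
Assembly ends at 07:55 + 275 min = 12:30.
That matches the stated 12:30, so the schedule is consistent.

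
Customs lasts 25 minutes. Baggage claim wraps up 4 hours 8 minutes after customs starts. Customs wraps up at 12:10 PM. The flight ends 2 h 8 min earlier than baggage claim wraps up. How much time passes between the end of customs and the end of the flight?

Customs starts at 12:10 PM − 25 min = 11:45 AM.
Baggage claim ends at 11:45 AM + 248 min = 3:53 PM.
The flight ends at 3:53 PM − 128 min = 1:45 PM.
From 12:10 PM to 1:45 PM is 95 minutes.

95 minutes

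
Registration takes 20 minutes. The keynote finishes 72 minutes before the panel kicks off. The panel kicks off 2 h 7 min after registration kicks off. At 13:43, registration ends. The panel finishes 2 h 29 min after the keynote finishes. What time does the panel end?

16:47

Registration starts at 13:43 − 20 min = 13:23.
The panel starts at 13:23 + 127 min = 15:30.
The keynote ends at 15:30 − 72 min = 14:18.
The panel ends at 14:18 + 149 min = 16:47.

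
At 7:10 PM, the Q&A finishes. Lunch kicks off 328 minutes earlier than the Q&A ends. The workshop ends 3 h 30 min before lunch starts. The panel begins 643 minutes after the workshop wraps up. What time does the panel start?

8:55 PM

Lunch starts at 7:10 PM − 328 min = 1:42 PM.
The workshop ends at 1:42 PM − 210 min = 10:12 AM.
The panel starts at 10:12 AM + 643 min = 8:55 PM.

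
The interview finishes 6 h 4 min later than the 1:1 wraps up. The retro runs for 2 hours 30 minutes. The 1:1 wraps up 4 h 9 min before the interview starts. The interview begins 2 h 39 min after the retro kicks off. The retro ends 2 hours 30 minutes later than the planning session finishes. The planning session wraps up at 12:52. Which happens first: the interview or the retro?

the retro

The retro ends at 12:52 + 150 min = 15:22.
The retro starts at 15:22 − 150 min = 12:52.
The interview starts at 12:52 + 159 min = 15:31.
The interview starts at 15:31 and the retro starts at 12:52, so the retro is first.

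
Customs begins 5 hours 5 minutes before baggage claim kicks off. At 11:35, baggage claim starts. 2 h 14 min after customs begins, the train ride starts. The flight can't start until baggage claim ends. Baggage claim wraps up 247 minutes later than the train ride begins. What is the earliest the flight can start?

12:51

Customs starts at 11:35 − 305 min = 06:30.
The train ride starts at 06:30 + 134 min = 08:44.
Baggage claim ends at 08:44 + 247 min = 12:51.
The flight is bounded by baggage claim, so the earliest it can start is 12:51.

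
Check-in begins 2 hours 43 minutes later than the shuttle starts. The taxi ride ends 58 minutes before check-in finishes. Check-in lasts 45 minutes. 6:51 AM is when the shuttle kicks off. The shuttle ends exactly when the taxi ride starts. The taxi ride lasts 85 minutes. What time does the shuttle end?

7:56 AM

Check-in starts at 6:51 AM + 163 min = 9:34 AM.
Check-in ends at 9:34 AM + 45 min = 10:19 AM.
The taxi ride ends at 10:19 AM − 58 min = 9:21 AM.
The taxi ride starts at 9:21 AM − 85 min = 7:56 AM.
So the shuttle ends at 7:56 AM.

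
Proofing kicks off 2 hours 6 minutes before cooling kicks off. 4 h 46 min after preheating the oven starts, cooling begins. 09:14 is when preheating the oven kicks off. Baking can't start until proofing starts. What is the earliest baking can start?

Cooling starts at 09:14 + 286 min = 14:00.
Proofing starts at 14:00 − 126 min = 11:54.
Baking is bounded by proofing, so the earliest it can start is 11:54.

11:54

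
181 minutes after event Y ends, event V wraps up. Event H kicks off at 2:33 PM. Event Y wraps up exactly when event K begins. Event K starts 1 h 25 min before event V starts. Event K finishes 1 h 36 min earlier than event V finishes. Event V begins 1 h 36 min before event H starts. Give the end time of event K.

12:57 PM

Event V starts at 2:33 PM − 96 min = 12:57 PM.
Event K starts at 12:57 PM − 85 min = 11:32 AM.
So event Y ends at 11:32 AM.
Event V ends at 11:32 AM + 181 min = 2:33 PM.
Event K ends at 2:33 PM − 96 min = 12:57 PM.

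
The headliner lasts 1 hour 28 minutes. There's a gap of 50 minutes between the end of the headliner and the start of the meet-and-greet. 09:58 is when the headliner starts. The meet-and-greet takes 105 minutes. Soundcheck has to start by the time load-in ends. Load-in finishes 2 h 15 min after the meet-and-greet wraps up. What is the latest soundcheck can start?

The headliner ends at 09:58 + 88 min = 11:26.
The meet-and-greet starts at 11:26 + 50 min = 12:16.
The meet-and-greet ends at 12:16 + 105 min = 14:01.
Load-in ends at 14:01 + 135 min = 16:16.
Soundcheck is bounded by load-in, so the latest it can start is 16:16.

16:16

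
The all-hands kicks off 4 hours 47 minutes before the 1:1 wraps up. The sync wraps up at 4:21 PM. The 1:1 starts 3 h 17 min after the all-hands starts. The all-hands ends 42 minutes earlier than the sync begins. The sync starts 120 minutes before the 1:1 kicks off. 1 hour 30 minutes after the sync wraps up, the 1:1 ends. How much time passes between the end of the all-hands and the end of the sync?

The 1:1 ends at 4:21 PM + 90 min = 5:51 PM.
The all-hands starts at 5:51 PM − 287 min = 1:04 PM.
The 1:1 starts at 1:04 PM + 197 min = 4:21 PM.
The sync starts at 4:21 PM − 120 min = 2:21 PM.
The all-hands ends at 2:21 PM − 42 min = 1:39 PM.
From 1:39 PM to 4:21 PM is 162 minutes.

162 minutes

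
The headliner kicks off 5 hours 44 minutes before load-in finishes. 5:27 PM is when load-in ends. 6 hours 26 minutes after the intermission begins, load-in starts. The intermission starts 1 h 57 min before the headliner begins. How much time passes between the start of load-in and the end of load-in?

The headliner starts at 5:27 PM − 344 min = 11:43 AM.
The intermission starts at 11:43 AM − 117 min = 9:46 AM.
Load-in starts at 9:46 AM + 386 min = 4:12 PM.
From 4:12 PM to 5:27 PM is 1 h 15 min.

1 h 15 min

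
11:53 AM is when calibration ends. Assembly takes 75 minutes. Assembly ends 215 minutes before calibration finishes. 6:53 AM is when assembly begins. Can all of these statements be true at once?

No

Assembly ends at 11:53 AM − 215 min = 8:18 AM.
Assembly starts at 8:18 AM − 75 min = 7:03 AM.
But assembly is also said to start at 6:53 AM — a 10-minute conflict.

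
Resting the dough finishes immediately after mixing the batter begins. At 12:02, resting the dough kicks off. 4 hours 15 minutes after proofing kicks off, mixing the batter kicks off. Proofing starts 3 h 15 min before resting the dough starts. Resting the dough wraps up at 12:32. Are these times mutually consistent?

No

Proofing starts at 12:02 − 195 min = 08:47.
Mixing the batter starts at 08:47 + 255 min = 13:02.
So resting the dough ends at 13:02.
But resting the dough is also said to end at 12:32 — a 30-minute conflict.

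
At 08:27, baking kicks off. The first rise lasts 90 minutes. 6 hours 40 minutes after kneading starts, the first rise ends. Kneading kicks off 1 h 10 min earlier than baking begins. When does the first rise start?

Kneading starts at 08:27 − 70 min = 07:17.
The first rise ends at 07:17 + 400 min = 13:57.
The first rise starts at 13:57 − 90 min = 12:27.

12:27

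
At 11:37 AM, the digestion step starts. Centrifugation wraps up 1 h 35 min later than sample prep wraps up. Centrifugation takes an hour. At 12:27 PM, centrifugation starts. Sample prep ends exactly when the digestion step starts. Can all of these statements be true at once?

Sample prep ends at 11:37 AM.
Centrifugation ends at 11:37 AM + 95 min = 1:12 PM.
Centrifugation starts at 1:12 PM − 60 min = 12:12 PM.
But centrifugation is also said to start at 12:27 PM — a 15-minute conflict.

No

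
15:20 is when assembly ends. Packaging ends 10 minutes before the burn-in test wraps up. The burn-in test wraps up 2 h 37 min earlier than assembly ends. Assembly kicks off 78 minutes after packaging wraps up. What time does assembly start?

13:51

The burn-in test ends at 15:20 − 157 min = 12:43.
Packaging ends at 12:43 − 10 min = 12:33.
Assembly starts at 12:33 + 78 min = 13:51.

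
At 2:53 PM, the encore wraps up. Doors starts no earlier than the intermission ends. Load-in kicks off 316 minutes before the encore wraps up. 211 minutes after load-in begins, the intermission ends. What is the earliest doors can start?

1:08 PM

Load-in starts at 2:53 PM − 316 min = 9:37 AM.
The intermission ends at 9:37 AM + 211 min = 1:08 PM.
Doors is bounded by the intermission, so the earliest it can start is 1:08 PM.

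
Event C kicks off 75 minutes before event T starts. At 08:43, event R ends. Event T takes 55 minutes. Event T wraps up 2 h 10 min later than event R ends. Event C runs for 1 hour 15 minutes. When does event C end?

09:58

Event T ends at 08:43 + 130 min = 10:53.
Event T starts at 10:53 − 55 min = 09:58.
Event C starts at 09:58 − 75 min = 08:43.
Event C ends at 08:43 + 75 min = 09:58.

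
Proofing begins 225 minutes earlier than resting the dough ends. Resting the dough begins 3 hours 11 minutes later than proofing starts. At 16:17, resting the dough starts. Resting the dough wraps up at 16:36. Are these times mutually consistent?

No

Proofing starts at 16:36 − 225 min = 12:51.
Resting the dough starts at 12:51 + 191 min = 16:02.
But resting the dough is also said to start at 16:17 — a 15-minute conflict.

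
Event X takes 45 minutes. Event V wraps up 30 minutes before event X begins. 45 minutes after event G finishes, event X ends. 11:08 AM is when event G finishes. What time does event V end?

Event X ends at 11:08 AM + 45 min = 11:53 AM.
Event X starts at 11:53 AM − 45 min = 11:08 AM.
Event V ends at 11:08 AM − 30 min = 10:38 AM.

10:38 AM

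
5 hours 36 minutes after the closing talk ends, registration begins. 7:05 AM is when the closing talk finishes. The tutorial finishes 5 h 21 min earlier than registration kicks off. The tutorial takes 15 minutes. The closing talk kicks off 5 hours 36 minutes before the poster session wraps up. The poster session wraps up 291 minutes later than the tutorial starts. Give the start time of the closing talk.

6:20 AM

Registration starts at 7:05 AM + 336 min = 12:41 PM.
The tutorial ends at 12:41 PM − 321 min = 7:20 AM.
The tutorial starts at 7:20 AM − 15 min = 7:05 AM.
The poster session ends at 7:05 AM + 291 min = 11:56 AM.
The closing talk starts at 11:56 AM − 336 min = 6:20 AM.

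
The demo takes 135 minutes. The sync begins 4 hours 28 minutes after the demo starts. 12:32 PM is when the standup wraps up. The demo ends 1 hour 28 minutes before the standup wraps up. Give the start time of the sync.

The demo ends at 12:32 PM − 88 min = 11:04 AM.
The demo starts at 11:04 AM − 135 min = 8:49 AM.
The sync starts at 8:49 AM + 268 min = 1:17 PM.

1:17 PM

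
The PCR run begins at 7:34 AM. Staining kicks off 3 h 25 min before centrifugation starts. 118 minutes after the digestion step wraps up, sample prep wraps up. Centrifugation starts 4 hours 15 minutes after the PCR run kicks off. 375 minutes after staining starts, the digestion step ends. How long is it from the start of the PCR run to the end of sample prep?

543 minutes

Centrifugation starts at 7:34 AM + 255 min = 11:49 AM.
Staining starts at 11:49 AM − 205 min = 8:24 AM.
The digestion step ends at 8:24 AM + 375 min = 2:39 PM.
Sample prep ends at 2:39 PM + 118 min = 4:37 PM.
From 7:34 AM to 4:37 PM is 543 minutes.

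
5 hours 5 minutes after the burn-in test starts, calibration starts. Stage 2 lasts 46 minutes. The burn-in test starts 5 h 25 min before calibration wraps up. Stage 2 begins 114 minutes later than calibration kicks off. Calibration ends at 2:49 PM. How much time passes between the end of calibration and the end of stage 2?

The burn-in test starts at 2:49 PM − 325 min = 9:24 AM.
Calibration starts at 9:24 AM + 305 min = 2:29 PM.
Stage 2 starts at 2:29 PM + 114 min = 4:23 PM.
Stage 2 ends at 4:23 PM + 46 min = 5:09 PM.
From 2:49 PM to 5:09 PM is 2 hours 20 minutes.

2 hours 20 minutes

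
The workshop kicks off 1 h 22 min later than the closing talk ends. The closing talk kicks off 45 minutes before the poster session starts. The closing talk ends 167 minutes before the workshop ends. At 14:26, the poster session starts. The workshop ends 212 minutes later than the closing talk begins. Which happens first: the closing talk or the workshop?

The closing talk starts at 14:26 − 45 min = 13:41.
The workshop ends at 13:41 + 212 min = 17:13.
The closing talk ends at 17:13 − 167 min = 14:26.
The workshop starts at 14:26 + 82 min = 15:48.
The closing talk starts at 13:41 and the workshop starts at 15:48, so the closing talk is first.

the closing talk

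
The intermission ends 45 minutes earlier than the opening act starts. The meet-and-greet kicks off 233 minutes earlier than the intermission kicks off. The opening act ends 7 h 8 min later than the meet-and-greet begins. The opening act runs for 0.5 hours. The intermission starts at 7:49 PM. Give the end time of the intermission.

9:49 PM

The meet-and-greet starts at 7:49 PM − 233 min = 3:56 PM.
The opening act ends at 3:56 PM + 428 min = 11:04 PM.
The opening act starts at 11:04 PM − 30 min = 10:34 PM.
The intermission ends at 10:34 PM − 45 min = 9:49 PM.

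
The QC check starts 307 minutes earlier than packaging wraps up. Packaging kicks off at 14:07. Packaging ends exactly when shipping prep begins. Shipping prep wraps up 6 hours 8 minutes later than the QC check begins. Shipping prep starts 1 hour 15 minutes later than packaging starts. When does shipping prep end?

Shipping prep starts at 14:07 + 75 min = 15:22.
So packaging ends at 15:22.
The QC check starts at 15:22 − 307 min = 10:15.
Shipping prep ends at 10:15 + 368 min = 16:23.

16:23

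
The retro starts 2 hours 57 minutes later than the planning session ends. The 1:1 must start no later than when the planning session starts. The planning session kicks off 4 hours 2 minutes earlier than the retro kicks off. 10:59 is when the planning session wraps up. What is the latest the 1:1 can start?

09:54

The retro starts at 10:59 + 177 min = 13:56.
The planning session starts at 13:56 − 242 min = 09:54.
The 1:1 is bounded by the planning session, so the latest it can start is 09:54.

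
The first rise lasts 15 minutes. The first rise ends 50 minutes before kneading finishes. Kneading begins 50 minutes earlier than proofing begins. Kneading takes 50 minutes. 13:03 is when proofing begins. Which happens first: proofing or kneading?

kneading

Kneading starts at 13:03 − 50 min = 12:13.
Proofing starts at 13:03 and kneading starts at 12:13, so kneading is first.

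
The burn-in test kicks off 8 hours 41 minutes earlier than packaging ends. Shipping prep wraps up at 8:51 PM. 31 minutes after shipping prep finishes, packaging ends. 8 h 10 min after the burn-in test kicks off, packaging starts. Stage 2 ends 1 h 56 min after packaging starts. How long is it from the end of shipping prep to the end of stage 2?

Packaging ends at 8:51 PM + 31 min = 9:22 PM.
The burn-in test starts at 9:22 PM − 521 min = 12:41 PM.
Packaging starts at 12:41 PM + 490 min = 8:51 PM.
Stage 2 ends at 8:51 PM + 116 min = 10:47 PM.
From 8:51 PM to 10:47 PM is 116 minutes.

116 minutes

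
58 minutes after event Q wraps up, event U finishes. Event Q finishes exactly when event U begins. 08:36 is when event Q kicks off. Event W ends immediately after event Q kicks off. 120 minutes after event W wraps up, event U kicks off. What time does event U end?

11:34

Event W ends at 08:36.
Event U starts at 08:36 + 120 min = 10:36.
So event Q ends at 10:36.
Event U ends at 10:36 + 58 min = 11:34.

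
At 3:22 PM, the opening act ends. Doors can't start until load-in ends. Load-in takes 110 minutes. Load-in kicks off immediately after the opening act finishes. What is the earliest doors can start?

5:12 PM

Load-in starts at 3:22 PM.
Load-in ends at 3:22 PM + 110 min = 5:12 PM.
Doors is bounded by load-in, so the earliest it can start is 5:12 PM.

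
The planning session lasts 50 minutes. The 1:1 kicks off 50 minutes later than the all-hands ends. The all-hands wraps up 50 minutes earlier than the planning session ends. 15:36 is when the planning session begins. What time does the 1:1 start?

16:26

The planning session ends at 15:36 + 50 min = 16:26.
The all-hands ends at 16:26 − 50 min = 15:36.
The 1:1 starts at 15:36 + 50 min = 16:26.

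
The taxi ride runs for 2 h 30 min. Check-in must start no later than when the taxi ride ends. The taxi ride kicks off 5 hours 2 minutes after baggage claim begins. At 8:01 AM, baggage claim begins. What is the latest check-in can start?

The taxi ride starts at 8:01 AM + 302 min = 1:03 PM.
The taxi ride ends at 1:03 PM + 150 min = 3:33 PM.
Check-in is bounded by the taxi ride, so the latest it can start is 3:33 PM.

3:33 PM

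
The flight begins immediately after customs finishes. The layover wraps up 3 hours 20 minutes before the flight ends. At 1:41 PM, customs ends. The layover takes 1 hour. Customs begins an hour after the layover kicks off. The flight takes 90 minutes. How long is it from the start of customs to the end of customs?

The flight starts at 1:41 PM.
The flight ends at 1:41 PM + 90 min = 3:11 PM.
The layover ends at 3:11 PM − 200 min = 11:51 AM.
The layover starts at 11:51 AM − 60 min = 10:51 AM.
Customs starts at 10:51 AM + 60 min = 11:51 AM.
From 11:51 AM to 1:41 PM is 1 hour 50 minutes.

1 hour 50 minutes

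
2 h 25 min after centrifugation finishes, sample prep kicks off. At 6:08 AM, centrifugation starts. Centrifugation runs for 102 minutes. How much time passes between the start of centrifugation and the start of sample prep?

4 h 7 min

Centrifugation ends at 6:08 AM + 102 min = 7:50 AM.
Sample prep starts at 7:50 AM + 145 min = 10:15 AM.
From 6:08 AM to 10:15 AM is 4 h 7 min.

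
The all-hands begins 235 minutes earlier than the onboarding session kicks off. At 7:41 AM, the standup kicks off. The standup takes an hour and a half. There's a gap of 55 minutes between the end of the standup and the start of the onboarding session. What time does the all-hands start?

6:11 AM

The standup ends at 7:41 AM + 90 min = 9:11 AM.
The onboarding session starts at 9:11 AM + 55 min = 10:06 AM.
The all-hands starts at 10:06 AM − 235 min = 6:11 AM.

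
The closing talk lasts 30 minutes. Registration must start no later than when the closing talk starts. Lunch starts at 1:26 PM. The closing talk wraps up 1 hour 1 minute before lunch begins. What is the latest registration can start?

11:55 AM

The closing talk ends at 1:26 PM − 61 min = 12:25 PM.
The closing talk starts at 12:25 PM − 30 min = 11:55 AM.
Registration is bounded by the closing talk, so the latest it can start is 11:55 AM.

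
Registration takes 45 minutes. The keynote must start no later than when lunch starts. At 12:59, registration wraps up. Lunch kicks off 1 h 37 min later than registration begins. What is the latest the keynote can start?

13:51

Registration starts at 12:59 − 45 min = 12:14.
Lunch starts at 12:14 + 97 min = 13:51.
The keynote is bounded by lunch, so the latest it can start is 13:51.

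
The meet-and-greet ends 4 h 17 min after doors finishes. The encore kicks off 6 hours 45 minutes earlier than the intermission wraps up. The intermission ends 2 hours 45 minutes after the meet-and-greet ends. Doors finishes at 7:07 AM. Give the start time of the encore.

The meet-and-greet ends at 7:07 AM + 257 min = 11:24 AM.
The intermission ends at 11:24 AM + 165 min = 2:09 PM.
The encore starts at 2:09 PM − 405 min = 7:24 AM.

7:24 AM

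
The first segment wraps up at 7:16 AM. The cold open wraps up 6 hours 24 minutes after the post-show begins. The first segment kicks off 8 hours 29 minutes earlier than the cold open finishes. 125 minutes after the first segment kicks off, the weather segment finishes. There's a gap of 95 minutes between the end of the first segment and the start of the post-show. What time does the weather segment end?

8:51 AM

The post-show starts at 7:16 AM + 95 min = 8:51 AM.
The cold open ends at 8:51 AM + 384 min = 3:15 PM.
The first segment starts at 3:15 PM − 509 min = 6:46 AM.
The weather segment ends at 6:46 AM + 125 min = 8:51 AM.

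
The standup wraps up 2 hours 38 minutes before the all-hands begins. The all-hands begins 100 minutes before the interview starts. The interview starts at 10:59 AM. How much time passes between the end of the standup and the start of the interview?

The all-hands starts at 10:59 AM − 100 min = 9:19 AM.
The standup ends at 9:19 AM − 158 min = 6:41 AM.
From 6:41 AM to 10:59 AM is 4 h 18 min.

4 h 18 min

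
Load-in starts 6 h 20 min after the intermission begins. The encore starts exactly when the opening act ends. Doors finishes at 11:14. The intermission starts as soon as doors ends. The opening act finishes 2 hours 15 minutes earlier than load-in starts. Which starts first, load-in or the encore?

The intermission starts at 11:14.
Load-in starts at 11:14 + 380 min = 17:34.
The opening act ends at 17:34 − 135 min = 15:19.
So the encore starts at 15:19.
Load-in starts at 17:34 and the encore starts at 15:19, so the encore is first.

the encore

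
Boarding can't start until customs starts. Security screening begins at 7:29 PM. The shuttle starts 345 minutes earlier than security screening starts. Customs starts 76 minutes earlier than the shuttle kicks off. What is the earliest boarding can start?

The shuttle starts at 7:29 PM − 345 min = 1:44 PM.
Customs starts at 1:44 PM − 76 min = 12:28 PM.
Boarding is bounded by customs, so the earliest it can start is 12:28 PM.

12:28 PM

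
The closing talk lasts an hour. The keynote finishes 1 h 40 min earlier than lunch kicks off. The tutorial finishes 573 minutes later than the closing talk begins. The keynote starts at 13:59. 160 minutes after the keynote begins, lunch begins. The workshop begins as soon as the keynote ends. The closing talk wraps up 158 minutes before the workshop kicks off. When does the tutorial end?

20:54

Lunch starts at 13:59 + 160 min = 16:39.
The keynote ends at 16:39 − 100 min = 14:59.
So the workshop starts at 14:59.
The closing talk ends at 14:59 − 158 min = 12:21.
The closing talk starts at 12:21 − 60 min = 11:21.
The tutorial ends at 11:21 + 573 min = 20:54.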